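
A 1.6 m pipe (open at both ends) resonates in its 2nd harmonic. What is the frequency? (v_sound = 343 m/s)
fₙ = nv/(2L) = 214.4 Hz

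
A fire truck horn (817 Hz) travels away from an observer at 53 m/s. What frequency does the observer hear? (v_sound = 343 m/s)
f_obs = f·v/(v + v_s) = 707.7 Hz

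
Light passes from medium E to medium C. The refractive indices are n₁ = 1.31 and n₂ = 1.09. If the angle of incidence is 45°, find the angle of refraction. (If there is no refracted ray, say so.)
sin θ₂ = (n₁/n₂)·sin θ₁ = 0.8498 → θ₂ = 58.19°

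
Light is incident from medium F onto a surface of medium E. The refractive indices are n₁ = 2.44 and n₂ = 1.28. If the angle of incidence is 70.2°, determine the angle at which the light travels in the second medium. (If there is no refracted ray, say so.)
sin θ₂ = (n₁/n₂)·sin θ₁ = 1.794 > 1, so there is no refracted ray — the light undergoes total internal reflection.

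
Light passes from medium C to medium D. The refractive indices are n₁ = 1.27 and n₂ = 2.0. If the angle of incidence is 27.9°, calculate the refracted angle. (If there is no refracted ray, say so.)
sin θ₂ = (n₁/n₂)·sin θ₁ = 0.2971 → θ₂ = 17.29°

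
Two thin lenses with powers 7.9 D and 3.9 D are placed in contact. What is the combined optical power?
P_total = P₁ + P₂ = 11.8 D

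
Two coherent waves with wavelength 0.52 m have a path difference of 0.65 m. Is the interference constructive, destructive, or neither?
neither (partial) — path difference = 1.25λ, neither a whole number of wavelengths nor an odd multiple of λ/2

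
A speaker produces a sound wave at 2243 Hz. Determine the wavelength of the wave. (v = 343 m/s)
λ = v/f = 0.1529 m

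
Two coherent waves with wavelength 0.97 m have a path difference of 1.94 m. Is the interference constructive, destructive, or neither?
constructive — path difference = 2λ, a whole number of wavelengths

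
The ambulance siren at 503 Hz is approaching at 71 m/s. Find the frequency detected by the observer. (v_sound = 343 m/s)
f_obs = f·v/(v − v_s) = 634.3 Hz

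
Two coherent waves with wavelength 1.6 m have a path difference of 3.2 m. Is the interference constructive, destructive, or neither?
constructive — path difference = 2λ, a whole number of wavelengths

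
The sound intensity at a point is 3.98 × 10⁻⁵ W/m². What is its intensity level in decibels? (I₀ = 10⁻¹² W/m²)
β = 10·log₁₀(I/I₀) = 76 dB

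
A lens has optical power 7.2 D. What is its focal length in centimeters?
f = 1/P = 13.89 cm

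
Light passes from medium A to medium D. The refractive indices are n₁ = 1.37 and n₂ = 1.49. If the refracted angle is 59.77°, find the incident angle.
sin θ₁ = (n₂/n₁)·sin θ₂ → θ₁ = 70°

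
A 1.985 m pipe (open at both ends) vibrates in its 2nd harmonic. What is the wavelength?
λₙ = 2L/n = 1.985 m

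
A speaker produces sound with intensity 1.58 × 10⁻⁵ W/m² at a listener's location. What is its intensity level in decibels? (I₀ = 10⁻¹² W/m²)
β = 10·log₁₀(I/I₀) = 71.99 dB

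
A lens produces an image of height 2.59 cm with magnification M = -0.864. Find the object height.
ho = |hi|/|M| = 2.998 cm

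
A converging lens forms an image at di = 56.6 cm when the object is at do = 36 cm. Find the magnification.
M = −di/do = -1.572 (inverted image)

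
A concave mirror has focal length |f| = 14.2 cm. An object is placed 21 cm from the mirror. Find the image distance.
f = +14.2 cm (concave); 1/di = 1/f − 1/do → di = 43.85 cm (real image, in front of mirror)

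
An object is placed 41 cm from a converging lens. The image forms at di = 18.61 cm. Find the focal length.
1/f = 1/do + 1/di → f = 12.8 cm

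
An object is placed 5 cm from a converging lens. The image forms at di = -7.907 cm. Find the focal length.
1/f = 1/do + 1/di → f = 13.6 cm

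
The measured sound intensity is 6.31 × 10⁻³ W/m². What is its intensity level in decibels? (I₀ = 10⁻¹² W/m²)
β = 10·log₁₀(I/I₀) = 98 dB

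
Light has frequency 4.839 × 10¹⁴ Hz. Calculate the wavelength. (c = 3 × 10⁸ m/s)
λ = c/f = 620 nm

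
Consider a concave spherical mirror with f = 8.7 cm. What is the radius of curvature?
R = 2|f| = 17.4 cm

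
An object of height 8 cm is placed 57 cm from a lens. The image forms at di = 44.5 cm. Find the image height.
hi = (-di/do) × ho = -6.246 cm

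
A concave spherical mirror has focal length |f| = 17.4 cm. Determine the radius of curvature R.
R = 2|f| = 34.8 cm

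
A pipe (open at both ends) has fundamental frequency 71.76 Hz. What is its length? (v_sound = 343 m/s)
L = v/(2f₁) = 2.39 m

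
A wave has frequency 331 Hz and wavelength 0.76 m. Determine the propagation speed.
v = fλ = 251.6 m/s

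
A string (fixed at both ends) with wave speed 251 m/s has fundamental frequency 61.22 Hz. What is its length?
L = v/(2f₁) = 2.05 m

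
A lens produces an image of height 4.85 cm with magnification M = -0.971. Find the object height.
ho = |hi|/|M| = 4.995 cm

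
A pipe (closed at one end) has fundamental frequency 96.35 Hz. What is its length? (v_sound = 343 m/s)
L = v/(4f₁) = 0.89 m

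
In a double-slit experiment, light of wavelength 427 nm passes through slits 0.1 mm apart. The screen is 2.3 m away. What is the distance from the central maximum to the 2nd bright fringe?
y = mλL/d = 19.64 mm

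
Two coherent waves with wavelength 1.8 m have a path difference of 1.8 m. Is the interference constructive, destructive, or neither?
constructive — path difference = 1λ, a whole number of wavelengths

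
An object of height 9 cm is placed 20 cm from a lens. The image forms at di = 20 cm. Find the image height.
hi = (-di/do) × ho = -9 cm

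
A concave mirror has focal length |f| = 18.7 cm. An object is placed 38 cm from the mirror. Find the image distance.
f = +18.7 cm (concave); 1/di = 1/f − 1/do → di = 36.82 cm (real image, in front of mirror)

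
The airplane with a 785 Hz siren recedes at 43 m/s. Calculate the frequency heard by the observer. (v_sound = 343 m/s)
f_obs = f·v/(v + v_s) = 697.6 Hz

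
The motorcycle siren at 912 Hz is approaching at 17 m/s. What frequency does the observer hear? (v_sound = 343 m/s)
f_obs = f·v/(v − v_s) = 959.6 Hz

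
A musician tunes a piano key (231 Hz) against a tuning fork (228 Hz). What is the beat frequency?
3 Hz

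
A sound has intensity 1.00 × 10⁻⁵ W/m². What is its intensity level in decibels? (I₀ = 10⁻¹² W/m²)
β = 10·log₁₀(I/I₀) = 70 dB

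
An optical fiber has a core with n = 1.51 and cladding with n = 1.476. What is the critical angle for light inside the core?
θc = arcsin(n_cladding/n_core) = 77.82°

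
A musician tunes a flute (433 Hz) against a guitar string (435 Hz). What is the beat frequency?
2 Hz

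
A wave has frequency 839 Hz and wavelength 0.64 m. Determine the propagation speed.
v = fλ = 537 m/s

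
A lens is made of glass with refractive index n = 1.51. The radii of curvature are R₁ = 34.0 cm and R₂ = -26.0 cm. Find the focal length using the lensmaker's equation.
1/f = (n − 1)(1/R₁ − 1/R₂) → f = 28.89 cm (converging lens)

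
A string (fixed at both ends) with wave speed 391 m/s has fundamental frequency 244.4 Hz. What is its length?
L = v/(2f₁) = 0.7999 m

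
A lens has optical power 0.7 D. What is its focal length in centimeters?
f = 1/P = 142.9 cm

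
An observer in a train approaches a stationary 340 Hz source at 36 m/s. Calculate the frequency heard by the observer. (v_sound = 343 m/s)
f_obs = f·(v + v_o)/v = 375.7 Hz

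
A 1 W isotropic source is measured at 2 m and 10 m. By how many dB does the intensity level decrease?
Δβ = 20·log₁₀(r₂/r₁) = 13.98 dB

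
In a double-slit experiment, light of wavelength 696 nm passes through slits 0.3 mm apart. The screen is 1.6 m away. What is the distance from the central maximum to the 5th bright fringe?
y = mλL/d = 18.56 mm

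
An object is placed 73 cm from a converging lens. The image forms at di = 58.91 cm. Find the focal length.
1/f = 1/do + 1/di → f = 32.6 cm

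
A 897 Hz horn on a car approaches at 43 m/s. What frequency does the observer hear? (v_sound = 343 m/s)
f_obs = f·v/(v − v_s) = 1026 Hz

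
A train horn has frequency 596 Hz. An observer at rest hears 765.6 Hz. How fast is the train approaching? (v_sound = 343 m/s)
v_s = v·(1 − f/f_obs) = 75.98 m/s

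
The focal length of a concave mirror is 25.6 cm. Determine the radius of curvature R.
R = 2|f| = 51.2 cm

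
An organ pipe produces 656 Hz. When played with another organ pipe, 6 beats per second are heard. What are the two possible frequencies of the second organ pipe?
f₂ = 656 ± 6 Hz → 662 Hz or 650 Hz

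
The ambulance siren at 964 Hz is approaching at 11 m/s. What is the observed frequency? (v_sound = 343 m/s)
f_obs = f·v/(v − v_s) = 995.9 Hz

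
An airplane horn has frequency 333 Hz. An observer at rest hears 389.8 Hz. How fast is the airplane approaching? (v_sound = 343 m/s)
v_s = v·(1 − f/f_obs) = 49.98 m/s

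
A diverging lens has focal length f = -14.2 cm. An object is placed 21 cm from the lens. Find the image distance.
1/di = 1/f − 1/do → di = -8.472 cm (virtual image)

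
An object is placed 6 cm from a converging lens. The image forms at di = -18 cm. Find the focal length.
1/f = 1/do + 1/di → f = 9 cm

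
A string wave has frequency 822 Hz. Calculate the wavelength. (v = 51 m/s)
λ = v/f = 0.06204 m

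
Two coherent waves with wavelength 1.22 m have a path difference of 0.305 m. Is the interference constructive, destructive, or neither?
neither (partial) — path difference = 0.25λ, neither a whole number of wavelengths nor an odd multiple of λ/2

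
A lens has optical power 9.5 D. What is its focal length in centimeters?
f = 1/P = 10.53 cm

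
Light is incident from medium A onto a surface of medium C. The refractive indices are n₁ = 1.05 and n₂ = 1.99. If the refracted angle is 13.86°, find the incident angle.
sin θ₁ = (n₂/n₁)·sin θ₂ → θ₁ = 27°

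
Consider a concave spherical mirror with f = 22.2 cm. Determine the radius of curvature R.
R = 2|f| = 44.4 cm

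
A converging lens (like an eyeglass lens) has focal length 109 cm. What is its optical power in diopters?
P = 1/f = 0.9174 D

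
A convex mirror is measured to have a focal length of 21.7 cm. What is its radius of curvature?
R = 2|f| = 43.4 cm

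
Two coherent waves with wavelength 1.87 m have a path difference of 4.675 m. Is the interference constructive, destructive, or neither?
destructive — path difference = 2.5λ, an odd multiple of λ/2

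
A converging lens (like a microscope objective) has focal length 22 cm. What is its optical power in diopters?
P = 1/f = 4.545 D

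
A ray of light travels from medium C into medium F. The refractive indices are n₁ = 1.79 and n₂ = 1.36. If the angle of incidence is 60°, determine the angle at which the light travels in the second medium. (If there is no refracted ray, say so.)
sin θ₂ = (n₁/n₂)·sin θ₁ = 1.14 > 1, so there is no refracted ray — the light undergoes total internal reflection.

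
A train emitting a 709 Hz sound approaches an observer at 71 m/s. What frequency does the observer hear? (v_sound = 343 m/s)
f_obs = f·v/(v − v_s) = 894.1 Hz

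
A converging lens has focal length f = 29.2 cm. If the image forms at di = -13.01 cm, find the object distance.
1/do = 1/f − 1/di → do = 9 cm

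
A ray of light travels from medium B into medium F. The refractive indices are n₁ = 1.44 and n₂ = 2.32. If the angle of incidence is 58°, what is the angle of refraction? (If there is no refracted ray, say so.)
sin θ₂ = (n₁/n₂)·sin θ₁ = 0.5264 → θ₂ = 31.76°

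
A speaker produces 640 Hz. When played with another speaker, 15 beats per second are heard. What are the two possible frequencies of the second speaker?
f₂ = 640 ± 15 Hz → 655 Hz or 625 Hz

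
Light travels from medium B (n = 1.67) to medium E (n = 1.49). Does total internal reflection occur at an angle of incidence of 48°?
θc = arcsin(n₂/n₁) = 63.15°; 48° < θc, so no — the ray refracts.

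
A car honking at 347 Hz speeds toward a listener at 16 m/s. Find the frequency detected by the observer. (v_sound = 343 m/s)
f_obs = f·v/(v − v_s) = 364 Hz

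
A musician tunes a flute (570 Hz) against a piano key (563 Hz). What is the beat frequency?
7 Hz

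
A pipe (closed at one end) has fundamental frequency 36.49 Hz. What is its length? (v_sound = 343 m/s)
L = v/(4f₁) = 2.35 m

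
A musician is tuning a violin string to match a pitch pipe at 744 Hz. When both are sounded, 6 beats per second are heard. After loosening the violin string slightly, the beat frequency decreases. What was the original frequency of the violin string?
750 Hz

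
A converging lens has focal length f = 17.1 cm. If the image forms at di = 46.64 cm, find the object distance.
1/do = 1/f − 1/di → do = 27 cm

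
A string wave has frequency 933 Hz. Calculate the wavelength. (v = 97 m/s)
λ = v/f = 0.104 m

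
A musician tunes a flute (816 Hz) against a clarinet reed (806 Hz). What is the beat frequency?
10 Hz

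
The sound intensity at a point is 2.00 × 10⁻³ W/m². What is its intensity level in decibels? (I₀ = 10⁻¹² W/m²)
β = 10·log₁₀(I/I₀) = 93.01 dB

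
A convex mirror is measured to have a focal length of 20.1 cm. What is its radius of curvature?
R = 2|f| = 40.2 cm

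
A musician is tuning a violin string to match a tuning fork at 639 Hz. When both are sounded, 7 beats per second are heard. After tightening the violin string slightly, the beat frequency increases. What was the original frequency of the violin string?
646 Hz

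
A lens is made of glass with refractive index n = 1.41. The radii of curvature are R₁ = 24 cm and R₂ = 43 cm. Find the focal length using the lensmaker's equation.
1/f = (n − 1)(1/R₁ − 1/R₂) → f = 132.5 cm (converging lens)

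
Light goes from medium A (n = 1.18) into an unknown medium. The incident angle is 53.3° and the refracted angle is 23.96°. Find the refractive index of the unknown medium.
n₂ = n₁·sin θ₁ / sin θ₂ = 2.33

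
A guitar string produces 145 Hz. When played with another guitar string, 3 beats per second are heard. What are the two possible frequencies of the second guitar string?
f₂ = 145 ± 3 Hz → 148 Hz or 142 Hz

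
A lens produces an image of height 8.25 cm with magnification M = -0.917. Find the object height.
ho = |hi|/|M| = 8.997 cm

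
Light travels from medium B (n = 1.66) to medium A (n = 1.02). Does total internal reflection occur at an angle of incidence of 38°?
θc = arcsin(n₂/n₁) = 37.91°; 38° > θc, so yes — total internal reflection.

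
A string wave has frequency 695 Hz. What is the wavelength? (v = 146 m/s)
λ = v/f = 0.2101 m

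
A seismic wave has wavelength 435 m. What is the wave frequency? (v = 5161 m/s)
f = v/λ = 11.86 Hz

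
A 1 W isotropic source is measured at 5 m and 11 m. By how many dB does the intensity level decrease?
Δβ = 20·log₁₀(r₂/r₁) = 6.848 dB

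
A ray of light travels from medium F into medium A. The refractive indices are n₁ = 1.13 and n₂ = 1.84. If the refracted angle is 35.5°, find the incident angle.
sin θ₁ = (n₂/n₁)·sin θ₂ → θ₁ = 71.01°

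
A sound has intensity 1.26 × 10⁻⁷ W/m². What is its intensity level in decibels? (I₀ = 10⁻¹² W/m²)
β = 10·log₁₀(I/I₀) = 51 dB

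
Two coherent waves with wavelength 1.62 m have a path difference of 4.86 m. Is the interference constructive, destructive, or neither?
constructive — path difference = 3λ, a whole number of wavelengths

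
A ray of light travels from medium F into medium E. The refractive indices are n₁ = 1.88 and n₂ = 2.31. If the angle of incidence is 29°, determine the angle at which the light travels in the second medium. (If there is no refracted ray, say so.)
sin θ₂ = (n₁/n₂)·sin θ₁ = 0.3946 → θ₂ = 23.24°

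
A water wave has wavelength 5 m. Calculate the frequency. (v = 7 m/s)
f = v/λ = 1.4 Hz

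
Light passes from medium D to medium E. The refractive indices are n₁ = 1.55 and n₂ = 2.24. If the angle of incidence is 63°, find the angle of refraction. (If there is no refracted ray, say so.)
sin θ₂ = (n₁/n₂)·sin θ₁ = 0.6165 → θ₂ = 38.06°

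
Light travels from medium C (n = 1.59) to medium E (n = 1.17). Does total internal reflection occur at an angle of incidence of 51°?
θc = arcsin(n₂/n₁) = 47.38°; 51° > θc, so yes — total internal reflection.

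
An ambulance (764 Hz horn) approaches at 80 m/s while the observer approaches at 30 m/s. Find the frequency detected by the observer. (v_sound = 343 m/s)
f_obs = f·(v + v_o)/(v − v_s) = 1084 Hz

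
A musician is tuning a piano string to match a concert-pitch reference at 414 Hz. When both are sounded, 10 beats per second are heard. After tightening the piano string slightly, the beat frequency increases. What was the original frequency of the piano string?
424 Hz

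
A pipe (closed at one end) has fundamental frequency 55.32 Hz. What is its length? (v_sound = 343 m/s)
L = v/(4f₁) = 1.55 m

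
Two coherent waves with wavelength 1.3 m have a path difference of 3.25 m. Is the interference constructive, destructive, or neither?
destructive — path difference = 2.5λ, an odd multiple of λ/2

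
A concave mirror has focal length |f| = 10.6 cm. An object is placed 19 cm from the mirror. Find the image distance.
f = +10.6 cm (concave); 1/di = 1/f − 1/do → di = 23.98 cm (real image, in front of mirror)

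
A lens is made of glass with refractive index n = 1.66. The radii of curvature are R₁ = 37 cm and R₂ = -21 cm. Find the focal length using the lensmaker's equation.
1/f = (n − 1)(1/R₁ − 1/R₂) → f = 20.3 cm (converging lens)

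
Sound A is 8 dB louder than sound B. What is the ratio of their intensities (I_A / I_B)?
I_A/I_B = 10^(Δβ/10) = 6.31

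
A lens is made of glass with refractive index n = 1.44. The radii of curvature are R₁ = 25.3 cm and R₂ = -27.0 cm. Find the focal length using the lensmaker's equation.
1/f = (n − 1)(1/R₁ − 1/R₂) → f = 29.68 cm (converging lens)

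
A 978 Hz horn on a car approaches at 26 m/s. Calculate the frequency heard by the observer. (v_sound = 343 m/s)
f_obs = f·v/(v − v_s) = 1058 Hz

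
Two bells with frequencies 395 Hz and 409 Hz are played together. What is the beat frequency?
14 Hz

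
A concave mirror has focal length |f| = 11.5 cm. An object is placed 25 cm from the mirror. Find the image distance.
f = +11.5 cm (concave); 1/di = 1/f − 1/do → di = 21.3 cm (real image, in front of mirror)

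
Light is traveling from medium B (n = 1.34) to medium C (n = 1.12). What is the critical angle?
θc = arcsin(n₂/n₁) = 56.7°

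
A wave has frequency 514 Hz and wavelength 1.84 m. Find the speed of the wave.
v = fλ = 945.8 m/s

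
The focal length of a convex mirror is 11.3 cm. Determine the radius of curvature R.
R = 2|f| = 22.6 cm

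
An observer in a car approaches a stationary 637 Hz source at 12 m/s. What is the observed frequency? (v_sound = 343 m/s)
f_obs = f·(v + v_o)/v = 659.3 Hz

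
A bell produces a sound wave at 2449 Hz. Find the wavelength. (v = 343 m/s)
λ = v/f = 0.1401 m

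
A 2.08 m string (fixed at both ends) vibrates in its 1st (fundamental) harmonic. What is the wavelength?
λₙ = 2L/n = 4.16 m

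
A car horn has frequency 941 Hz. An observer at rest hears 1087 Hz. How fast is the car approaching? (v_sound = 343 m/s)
v_s = v·(1 − f/f_obs) = 46.07 m/s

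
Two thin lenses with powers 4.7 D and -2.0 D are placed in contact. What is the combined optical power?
P_total = P₁ + P₂ = 2.7 D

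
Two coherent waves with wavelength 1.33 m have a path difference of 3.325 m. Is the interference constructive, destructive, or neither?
destructive — path difference = 2.5λ, an odd multiple of λ/2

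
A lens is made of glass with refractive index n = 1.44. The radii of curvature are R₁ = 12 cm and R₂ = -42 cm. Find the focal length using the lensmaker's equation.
1/f = (n − 1)(1/R₁ − 1/R₂) → f = 21.21 cm (converging lens)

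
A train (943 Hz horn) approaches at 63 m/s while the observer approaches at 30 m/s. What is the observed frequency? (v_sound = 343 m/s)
f_obs = f·(v + v_o)/(v − v_s) = 1256 Hz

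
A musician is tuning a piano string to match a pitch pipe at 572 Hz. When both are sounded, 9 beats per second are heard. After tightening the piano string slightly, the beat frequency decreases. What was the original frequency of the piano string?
563 Hz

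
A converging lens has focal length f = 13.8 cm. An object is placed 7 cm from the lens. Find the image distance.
1/di = 1/f − 1/do → di = -14.21 cm (virtual image)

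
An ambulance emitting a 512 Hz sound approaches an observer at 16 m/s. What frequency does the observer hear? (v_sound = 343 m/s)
f_obs = f·v/(v − v_s) = 537.1 Hz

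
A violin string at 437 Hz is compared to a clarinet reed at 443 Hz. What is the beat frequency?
6 Hz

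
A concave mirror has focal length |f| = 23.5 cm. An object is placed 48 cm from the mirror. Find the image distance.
f = +23.5 cm (concave); 1/di = 1/f − 1/do → di = 46.04 cm (real image, in front of mirror)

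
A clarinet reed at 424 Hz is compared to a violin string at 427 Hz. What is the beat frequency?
3 Hz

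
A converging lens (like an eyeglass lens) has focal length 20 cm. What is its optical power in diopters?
P = 1/f = 5 D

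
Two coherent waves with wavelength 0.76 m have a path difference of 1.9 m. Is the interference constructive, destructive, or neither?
destructive — path difference = 2.5λ, an odd multiple of λ/2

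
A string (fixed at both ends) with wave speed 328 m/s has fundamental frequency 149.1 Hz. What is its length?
L = v/(2f₁) = 1.1 m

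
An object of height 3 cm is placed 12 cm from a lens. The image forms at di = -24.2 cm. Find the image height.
hi = (-di/do) × ho = 6.05 cm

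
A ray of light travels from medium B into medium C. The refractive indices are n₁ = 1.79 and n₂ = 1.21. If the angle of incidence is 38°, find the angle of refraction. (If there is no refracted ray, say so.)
sin θ₂ = (n₁/n₂)·sin θ₁ = 0.9108 → θ₂ = 65.61°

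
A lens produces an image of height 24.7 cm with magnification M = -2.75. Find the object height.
ho = |hi|/|M| = 8.982 cm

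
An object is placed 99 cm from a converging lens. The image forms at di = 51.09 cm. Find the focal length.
1/f = 1/do + 1/di → f = 33.7 cm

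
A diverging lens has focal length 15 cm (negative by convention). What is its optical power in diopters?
P = 1/f = -6.667 D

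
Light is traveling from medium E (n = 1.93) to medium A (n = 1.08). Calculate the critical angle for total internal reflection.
θc = arcsin(n₂/n₁) = 34.03°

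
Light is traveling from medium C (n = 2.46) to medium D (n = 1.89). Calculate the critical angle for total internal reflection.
θc = arcsin(n₂/n₁) = 50.2°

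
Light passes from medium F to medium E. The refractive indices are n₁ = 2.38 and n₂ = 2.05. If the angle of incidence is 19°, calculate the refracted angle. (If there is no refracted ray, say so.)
sin θ₂ = (n₁/n₂)·sin θ₁ = 0.378 → θ₂ = 22.21°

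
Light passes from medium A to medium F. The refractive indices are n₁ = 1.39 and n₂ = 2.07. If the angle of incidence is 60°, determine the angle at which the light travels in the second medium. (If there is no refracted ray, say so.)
sin θ₂ = (n₁/n₂)·sin θ₁ = 0.5815 → θ₂ = 35.56°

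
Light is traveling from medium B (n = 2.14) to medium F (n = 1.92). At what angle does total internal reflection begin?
θc = arcsin(n₂/n₁) = 63.79°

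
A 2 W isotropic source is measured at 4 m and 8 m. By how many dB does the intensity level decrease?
Δβ = 20·log₁₀(r₂/r₁) = 6.021 dB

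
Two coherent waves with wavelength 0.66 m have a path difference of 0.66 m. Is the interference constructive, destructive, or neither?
constructive — path difference = 1λ, a whole number of wavelengths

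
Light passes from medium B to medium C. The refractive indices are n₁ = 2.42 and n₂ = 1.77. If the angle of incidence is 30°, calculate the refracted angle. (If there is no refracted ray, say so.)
sin θ₂ = (n₁/n₂)·sin θ₁ = 0.6836 → θ₂ = 43.13°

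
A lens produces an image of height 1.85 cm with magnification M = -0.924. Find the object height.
ho = |hi|/|M| = 2.002 cm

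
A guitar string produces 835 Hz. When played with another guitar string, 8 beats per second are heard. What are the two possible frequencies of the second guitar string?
f₂ = 835 ± 8 Hz → 843 Hz or 827 Hz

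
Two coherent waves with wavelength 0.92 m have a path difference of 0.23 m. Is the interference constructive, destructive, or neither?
neither (partial) — path difference = 0.25λ, neither a whole number of wavelengths nor an odd multiple of λ/2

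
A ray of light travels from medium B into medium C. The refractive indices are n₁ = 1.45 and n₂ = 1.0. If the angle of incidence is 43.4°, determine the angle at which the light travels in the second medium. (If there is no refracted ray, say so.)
sin θ₂ = (n₁/n₂)·sin θ₁ = 0.9963 → θ₂ = 85.05°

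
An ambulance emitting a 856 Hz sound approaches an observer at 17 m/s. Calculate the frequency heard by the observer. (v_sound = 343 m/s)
f_obs = f·v/(v − v_s) = 900.6 Hz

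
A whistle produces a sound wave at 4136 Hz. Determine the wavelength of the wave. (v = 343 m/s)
λ = v/f = 0.08293 m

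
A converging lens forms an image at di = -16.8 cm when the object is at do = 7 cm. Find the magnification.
M = −di/do = 2.4 (upright image)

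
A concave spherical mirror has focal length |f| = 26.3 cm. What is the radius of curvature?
R = 2|f| = 52.6 cm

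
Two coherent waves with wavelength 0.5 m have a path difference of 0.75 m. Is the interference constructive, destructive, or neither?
destructive — path difference = 1.5λ, an odd multiple of λ/2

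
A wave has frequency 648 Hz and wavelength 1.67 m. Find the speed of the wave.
v = fλ = 1082 m/s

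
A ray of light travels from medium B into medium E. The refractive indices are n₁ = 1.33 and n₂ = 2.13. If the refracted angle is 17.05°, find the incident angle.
sin θ₁ = (n₂/n₁)·sin θ₂ → θ₁ = 28.01°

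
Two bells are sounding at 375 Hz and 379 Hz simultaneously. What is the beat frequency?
4 Hz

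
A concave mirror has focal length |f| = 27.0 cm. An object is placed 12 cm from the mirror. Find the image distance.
f = +27.0 cm (concave); 1/di = 1/f − 1/do → di = -21.6 cm (virtual image, behind mirror)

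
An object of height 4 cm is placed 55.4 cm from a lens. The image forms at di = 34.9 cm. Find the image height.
hi = (-di/do) × ho = -2.52 cm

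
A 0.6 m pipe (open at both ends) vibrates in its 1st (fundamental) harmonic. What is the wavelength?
λₙ = 2L/n = 1.2 m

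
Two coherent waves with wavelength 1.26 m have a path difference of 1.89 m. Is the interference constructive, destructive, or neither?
destructive — path difference = 1.5λ, an odd multiple of λ/2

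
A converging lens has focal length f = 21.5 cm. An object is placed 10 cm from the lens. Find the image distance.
1/di = 1/f − 1/do → di = -18.7 cm (virtual image)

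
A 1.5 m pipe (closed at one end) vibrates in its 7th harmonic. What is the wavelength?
λₙ = 4L/n = 0.8571 m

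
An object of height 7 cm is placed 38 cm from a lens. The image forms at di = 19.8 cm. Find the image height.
hi = (-di/do) × ho = -3.647 cm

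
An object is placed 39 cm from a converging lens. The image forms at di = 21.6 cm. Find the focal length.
1/f = 1/do + 1/di → f = 13.9 cm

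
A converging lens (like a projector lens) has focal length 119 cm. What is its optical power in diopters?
P = 1/f = 0.8403 D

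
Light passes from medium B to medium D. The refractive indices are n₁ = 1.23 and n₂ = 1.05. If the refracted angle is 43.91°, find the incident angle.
sin θ₁ = (n₂/n₁)·sin θ₂ → θ₁ = 36.3°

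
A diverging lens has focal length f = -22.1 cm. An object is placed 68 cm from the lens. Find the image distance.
1/di = 1/f − 1/do → di = -16.68 cm (virtual image)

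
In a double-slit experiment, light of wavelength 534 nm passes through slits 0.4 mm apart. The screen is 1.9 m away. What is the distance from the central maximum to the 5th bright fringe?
y = mλL/d = 12.68 mm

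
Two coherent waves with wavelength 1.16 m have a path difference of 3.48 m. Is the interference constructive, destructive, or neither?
constructive — path difference = 3λ, a whole number of wavelengths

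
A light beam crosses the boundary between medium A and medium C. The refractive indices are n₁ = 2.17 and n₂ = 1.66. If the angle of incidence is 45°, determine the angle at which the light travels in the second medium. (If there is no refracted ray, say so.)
sin θ₂ = (n₁/n₂)·sin θ₁ = 0.9244 → θ₂ = 67.57°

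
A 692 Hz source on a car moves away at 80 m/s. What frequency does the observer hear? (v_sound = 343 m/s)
f_obs = f·v/(v + v_s) = 561.1 Hz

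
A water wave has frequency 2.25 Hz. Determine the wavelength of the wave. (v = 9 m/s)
λ = v/f = 4 m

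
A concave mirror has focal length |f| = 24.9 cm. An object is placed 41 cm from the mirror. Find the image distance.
f = +24.9 cm (concave); 1/di = 1/f − 1/do → di = 63.41 cm (real image, in front of mirror)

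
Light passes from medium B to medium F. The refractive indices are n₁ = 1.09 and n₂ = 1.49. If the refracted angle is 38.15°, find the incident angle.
sin θ₁ = (n₂/n₁)·sin θ₂ → θ₁ = 57.61°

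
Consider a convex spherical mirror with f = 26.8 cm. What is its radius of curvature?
R = 2|f| = 53.6 cm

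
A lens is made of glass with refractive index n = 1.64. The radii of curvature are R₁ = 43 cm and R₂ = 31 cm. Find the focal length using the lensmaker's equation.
1/f = (n − 1)(1/R₁ − 1/R₂) → f = -173.6 cm (diverging lens)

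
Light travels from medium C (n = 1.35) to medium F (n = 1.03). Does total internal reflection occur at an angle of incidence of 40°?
θc = arcsin(n₂/n₁) = 49.73°; 40° < θc, so no — the ray refracts.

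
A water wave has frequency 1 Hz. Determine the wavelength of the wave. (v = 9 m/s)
λ = v/f = 9 m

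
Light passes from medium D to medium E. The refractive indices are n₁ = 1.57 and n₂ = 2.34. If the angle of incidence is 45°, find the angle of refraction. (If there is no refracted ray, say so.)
sin θ₂ = (n₁/n₂)·sin θ₁ = 0.4744 → θ₂ = 28.32°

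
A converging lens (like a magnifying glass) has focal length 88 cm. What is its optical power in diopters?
P = 1/f = 1.136 D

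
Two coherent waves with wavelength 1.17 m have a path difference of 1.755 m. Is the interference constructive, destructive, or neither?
destructive — path difference = 1.5λ, an odd multiple of λ/2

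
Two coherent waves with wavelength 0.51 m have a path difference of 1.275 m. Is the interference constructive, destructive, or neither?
destructive — path difference = 2.5λ, an odd multiple of λ/2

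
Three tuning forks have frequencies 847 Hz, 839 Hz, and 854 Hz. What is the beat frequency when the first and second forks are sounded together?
8 Hz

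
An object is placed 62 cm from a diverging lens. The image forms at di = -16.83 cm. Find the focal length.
1/f = 1/do + 1/di → f = -23.1 cm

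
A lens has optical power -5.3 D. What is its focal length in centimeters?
f = 1/P = -18.87 cm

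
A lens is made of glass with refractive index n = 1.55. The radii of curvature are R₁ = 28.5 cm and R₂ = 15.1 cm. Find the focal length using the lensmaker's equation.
1/f = (n − 1)(1/R₁ − 1/R₂) → f = -58.39 cm (diverging lens)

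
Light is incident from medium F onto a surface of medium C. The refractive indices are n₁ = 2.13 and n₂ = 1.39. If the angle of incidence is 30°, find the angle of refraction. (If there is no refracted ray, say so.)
sin θ₂ = (n₁/n₂)·sin θ₁ = 0.7662 → θ₂ = 50.01°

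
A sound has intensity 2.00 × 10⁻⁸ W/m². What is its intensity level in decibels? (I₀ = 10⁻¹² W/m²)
β = 10·log₁₀(I/I₀) = 43.01 dB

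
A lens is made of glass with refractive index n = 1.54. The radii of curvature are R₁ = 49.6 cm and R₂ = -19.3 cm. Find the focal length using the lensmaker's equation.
1/f = (n − 1)(1/R₁ − 1/R₂) → f = 25.73 cm (converging lens)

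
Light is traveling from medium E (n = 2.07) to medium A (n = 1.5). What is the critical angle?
θc = arcsin(n₂/n₁) = 46.44°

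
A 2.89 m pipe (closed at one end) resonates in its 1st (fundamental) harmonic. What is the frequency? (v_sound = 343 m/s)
fₙ = nv/(4L) = 29.67 Hz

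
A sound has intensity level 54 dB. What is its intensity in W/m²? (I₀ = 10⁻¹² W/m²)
I = I₀·10^(β/10) = 2.51 × 10⁻⁷ W/m²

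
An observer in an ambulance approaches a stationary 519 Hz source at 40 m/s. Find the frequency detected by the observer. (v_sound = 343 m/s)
f_obs = f·(v + v_o)/v = 579.5 Hz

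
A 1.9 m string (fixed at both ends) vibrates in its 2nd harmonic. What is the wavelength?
λₙ = 2L/n = 1.9 m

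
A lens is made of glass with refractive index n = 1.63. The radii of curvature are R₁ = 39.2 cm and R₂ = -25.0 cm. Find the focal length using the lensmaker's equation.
1/f = (n − 1)(1/R₁ − 1/R₂) → f = 24.23 cm (converging lens)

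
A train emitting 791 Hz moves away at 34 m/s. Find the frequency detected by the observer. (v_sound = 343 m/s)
f_obs = f·v/(v + v_s) = 719.7 Hz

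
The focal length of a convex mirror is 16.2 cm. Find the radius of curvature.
R = 2|f| = 32.4 cm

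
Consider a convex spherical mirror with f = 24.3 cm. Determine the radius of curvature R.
R = 2|f| = 48.6 cm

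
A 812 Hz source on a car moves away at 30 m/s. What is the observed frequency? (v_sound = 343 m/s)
f_obs = f·v/(v + v_s) = 746.7 Hz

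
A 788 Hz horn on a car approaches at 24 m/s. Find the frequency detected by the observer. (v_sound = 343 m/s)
f_obs = f·v/(v − v_s) = 847.3 Hz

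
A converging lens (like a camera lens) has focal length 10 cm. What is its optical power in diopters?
P = 1/f = 10 D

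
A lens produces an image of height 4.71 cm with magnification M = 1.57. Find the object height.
ho = |hi|/|M| = 3 cm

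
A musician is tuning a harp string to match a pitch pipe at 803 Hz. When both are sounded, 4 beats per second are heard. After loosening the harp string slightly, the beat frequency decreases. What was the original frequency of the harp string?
807 Hz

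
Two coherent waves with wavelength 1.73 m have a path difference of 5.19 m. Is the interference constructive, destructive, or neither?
constructive — path difference = 3λ, a whole number of wavelengths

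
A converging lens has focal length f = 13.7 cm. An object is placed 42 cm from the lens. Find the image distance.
1/di = 1/f − 1/do → di = 20.33 cm (real image)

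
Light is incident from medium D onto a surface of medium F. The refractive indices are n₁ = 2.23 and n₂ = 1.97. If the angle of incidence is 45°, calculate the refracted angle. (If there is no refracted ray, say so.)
sin θ₂ = (n₁/n₂)·sin θ₁ = 0.8004 → θ₂ = 53.17°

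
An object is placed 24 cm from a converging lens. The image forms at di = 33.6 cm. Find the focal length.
1/f = 1/do + 1/di → f = 14 cm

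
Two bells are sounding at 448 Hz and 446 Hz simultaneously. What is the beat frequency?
2 Hz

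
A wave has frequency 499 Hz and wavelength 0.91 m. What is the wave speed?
v = fλ = 454.1 m/s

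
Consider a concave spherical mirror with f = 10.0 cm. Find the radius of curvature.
R = 2|f| = 20 cm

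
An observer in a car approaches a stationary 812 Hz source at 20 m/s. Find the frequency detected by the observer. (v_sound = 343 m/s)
f_obs = f·(v + v_o)/v = 859.3 Hz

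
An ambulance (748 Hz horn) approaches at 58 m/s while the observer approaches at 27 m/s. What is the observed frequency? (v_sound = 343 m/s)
f_obs = f·(v + v_o)/(v − v_s) = 971.1 Hz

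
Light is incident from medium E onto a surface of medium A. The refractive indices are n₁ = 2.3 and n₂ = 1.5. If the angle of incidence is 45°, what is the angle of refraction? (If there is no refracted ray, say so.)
sin θ₂ = (n₁/n₂)·sin θ₁ = 1.084 > 1, so there is no refracted ray — the light undergoes total internal reflection.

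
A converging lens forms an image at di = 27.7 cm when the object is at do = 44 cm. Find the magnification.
M = −di/do = -0.6295 (inverted image)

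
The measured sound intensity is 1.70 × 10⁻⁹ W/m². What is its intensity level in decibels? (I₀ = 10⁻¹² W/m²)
β = 10·log₁₀(I/I₀) = 32.3 dB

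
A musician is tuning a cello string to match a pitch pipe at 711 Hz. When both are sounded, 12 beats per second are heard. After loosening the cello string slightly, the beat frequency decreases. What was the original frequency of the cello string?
723 Hz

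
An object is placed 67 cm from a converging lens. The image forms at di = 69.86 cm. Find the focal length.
1/f = 1/do + 1/di → f = 34.2 cm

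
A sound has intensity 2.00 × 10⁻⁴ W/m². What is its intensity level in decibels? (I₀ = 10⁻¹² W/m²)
β = 10·log₁₀(I/I₀) = 83.01 dB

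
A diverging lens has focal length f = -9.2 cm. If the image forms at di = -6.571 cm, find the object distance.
1/do = 1/f − 1/di → do = 22.99 cm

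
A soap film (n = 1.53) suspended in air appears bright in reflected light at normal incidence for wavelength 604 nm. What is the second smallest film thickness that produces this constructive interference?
2nt = (m − ½)λ with m = 2 → t = (m − ½)λ/(2n) = 296.1 nm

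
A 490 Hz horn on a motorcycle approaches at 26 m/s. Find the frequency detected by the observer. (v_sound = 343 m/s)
f_obs = f·v/(v − v_s) = 530.2 Hz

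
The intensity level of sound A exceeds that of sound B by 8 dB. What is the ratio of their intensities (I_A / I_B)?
I_A/I_B = 10^(Δβ/10) = 6.31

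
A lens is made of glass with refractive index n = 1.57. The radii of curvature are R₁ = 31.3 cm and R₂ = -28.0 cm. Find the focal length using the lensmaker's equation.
1/f = (n − 1)(1/R₁ − 1/R₂) → f = 25.93 cm (converging lens)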